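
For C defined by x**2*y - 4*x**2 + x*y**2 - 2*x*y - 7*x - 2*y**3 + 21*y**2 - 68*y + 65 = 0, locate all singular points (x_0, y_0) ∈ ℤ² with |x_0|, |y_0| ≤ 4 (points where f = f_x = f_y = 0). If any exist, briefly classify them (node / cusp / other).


Singular points: {(-2, 3)}; classification: node.

Compute partial derivatives:
  f_x = 2*x*y - 8*x + y**2 - 2*y - 7.
  f_y = x**2 + 2*x*y - 2*x - 6*y**2 + 42*y - 68.
Scan x_0 ∈ {−4, ..., 4}. For each x_0, f_y(x_0, y) is a polynomial in y; find its integer roots y ∈ {−4, ..., 4}, then test f_x and f at those candidates.
  x = -4: f_y(-4, y) = -6*y**2 + 34*y - 44; vanishes at y ∈ {2}. (-4, 2): f_x = 9 ≠ 0.
  x = -3: f_y(-3, y) = -6*y**2 + 36*y - 53; no integer root y with |y| ≤ 4.
  x = -2: f_y(-2, y) = -6*y**2 + 38*y - 60; vanishes at y ∈ {3}. (-2, 3): f_x = 0, f = 0 — SINGULAR.
  x = -1: f_y(-1, y) = -6*y**2 + 40*y - 65; no integer root y with |y| ≤ 4.
  x = 0: f_y(0, y) = -6*y**2 + 42*y - 68; no integer root y with |y| ≤ 4.
  x = 1: f_y(1, y) = -6*y**2 + 44*y - 69; no integer root y with |y| ≤ 4.
  x = 2: f_y(2, y) = -6*y**2 + 46*y - 68; vanishes at y ∈ {2}. (2, 2): f_x = -15 ≠ 0.
  x = 3: f_y(3, y) = -6*y**2 + 48*y - 65; no integer root y with |y| ≤ 4.
  x = 4: f_y(4, y) = -6*y**2 + 50*y - 60; no integer root y with |y| ≤ 4.
Only singular point on the grid: (-2, 3).
Classify: substitute x = -2 + u, y = 3 + v and expand: f = u**2*v - u**2 + u*v**2 - 2*v**3 + v**2.
No constant or linear terms (consistent with a singular point). Quadratic part: -u**2 + v**2. Cubic part: u**2*v + u*v**2 - 2*v**3.
The quadratic part v**2 - u**2 = (v − u)(v + u) splits into two distinct linear factors, so there are two distinct tangent lines y − 3 = ±(x − -2) — this is a node (ordinary double point).
Classification: node.


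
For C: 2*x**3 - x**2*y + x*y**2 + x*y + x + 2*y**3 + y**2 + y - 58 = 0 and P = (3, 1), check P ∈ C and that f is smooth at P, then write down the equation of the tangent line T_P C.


Tangent line at P: 51*x + 9*y - 162 = 0.

Step 1: f(3, 1) = 0, so P lies on C.
Step 2: partial derivatives
  f_x(x, y) = 6*x**2 - 2*x*y + y**2 + y + 1, f_y(x, y) = -x**2 + 2*x*y + x + 6*y**2 + 2*y + 1.
  f_x(P) = 51, f_y(P) = 9 (gradient nonzero, so P is smooth).
Step 3: tangent line at P: 51·(x − 3) + 9·(y − 1) = 0.
Expanding: 51*x + 9*y - 162 = 0.


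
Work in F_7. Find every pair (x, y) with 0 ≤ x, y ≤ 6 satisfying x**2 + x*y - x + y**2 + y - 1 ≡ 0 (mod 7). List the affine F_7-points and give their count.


Affine F_7-points: {(1, 2), (1, 3), (4, 3), (4, 6), (5, 2), (5, 6)}; count = 6.

For each of the 49 pairs (x, y) ∈ F_7², evaluate f(x, y) mod 7. Record the zeros.
  x = 0: [0↦6, 1↦1, 2↦5, 3↦4, 4↦5, 5↦1, 6↦6]  zeros at y ∈ ∅
  x = 1: [0↦6, 1↦2, 2↦0, 3↦0, 4↦2, 5↦6, 6↦5]  zeros at y ∈ {2, 3}
  x = 2: [0↦1, 1↦5, 2↦4, 3↦5, 4↦1, 5↦6, 6↦6]  zeros at y ∈ ∅
  x = 3: [0↦5, 1↦3, 2↦3, 3↦5, 4↦2, 5↦1, 6↦2]  zeros at y ∈ ∅
  x = 4: [0↦4, 1↦3, 2↦4, 3↦0, 4↦5, 5↦5, 6↦0]  zeros at y ∈ {3, 6}
  x = 5: [0↦5, 1↦5, 2↦0, 3↦4, 4↦3, 5↦4, 6↦0]  zeros at y ∈ {2, 6}
  x = 6: [0↦1, 1↦2, 2↦5, 3↦3, 4↦3, 5↦5, 6↦2]  zeros at y ∈ ∅
Collecting zeros: affine points = {(1, 2), (1, 3), (4, 3), (4, 6), (5, 2), (5, 6)}.
Total count |C(F_7)_aff| = 6.


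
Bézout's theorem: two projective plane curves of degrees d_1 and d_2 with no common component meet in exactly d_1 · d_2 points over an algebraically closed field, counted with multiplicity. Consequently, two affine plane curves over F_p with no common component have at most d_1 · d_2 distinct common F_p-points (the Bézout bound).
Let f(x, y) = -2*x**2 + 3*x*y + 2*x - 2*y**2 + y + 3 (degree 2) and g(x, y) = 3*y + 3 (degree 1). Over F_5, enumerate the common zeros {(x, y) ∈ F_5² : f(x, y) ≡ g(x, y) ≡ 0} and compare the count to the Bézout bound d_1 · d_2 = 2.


Common zeros: {(0, 4), (2, 4)}; count = 2; Bézout bound = 2.

deg(f) = 2, deg(g) = 1, so Bézout bound = 2.
Scan x ∈ F_5. For each x, list the y ∈ F_5 with f(x, y) ≡ 0 and those with g(x, y) ≡ 0 (mod 5); the common zeros in that column are the intersection.
  x = 0: f ≡ 0 at y ∈ {4}; g ≡ 0 at y ∈ {4}; common: {4}.
  x = 1: f ≡ 0 at y ∈ {1}; g ≡ 0 at y ∈ {4}; common: ∅.
  x = 2: f ≡ 0 at y ∈ {2, 4}; g ≡ 0 at y ∈ {4}; common: {4}.
  x = 3: f ≡ 0 at y ∈ ∅; g ≡ 0 at y ∈ {4}; common: ∅.
  x = 4: f ≡ 0 at y ∈ {1, 3}; g ≡ 0 at y ∈ {4}; common: ∅.
Collecting: common zeros = {(0, 4), (2, 4)}, so the count is 2.
Comparison with the Bézout bound: 2 ≤ 2 = deg(f)·deg(g), as expected for curves with no common component (the bound is attained).


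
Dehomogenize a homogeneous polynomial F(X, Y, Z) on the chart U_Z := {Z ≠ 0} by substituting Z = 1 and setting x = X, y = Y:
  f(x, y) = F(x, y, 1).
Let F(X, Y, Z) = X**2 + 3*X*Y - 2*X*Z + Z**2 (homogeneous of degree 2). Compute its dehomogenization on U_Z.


f(x, y) = x**2 + 3*x*y - 2*x + 1

On U_Z we set Z = 1. Each monomial c·X^i·Y^j·Z^k in F becomes c·x^i·y^j·1^k = c·x^i·y^j.
Substituting Z = 1: F(X, Y, 1) = x**2 + 3*x*y - 2*x + 1.
Note: deg(f) ≤ deg(F) = 2; strict inequality happens when F is divisible by Z (lost terms).


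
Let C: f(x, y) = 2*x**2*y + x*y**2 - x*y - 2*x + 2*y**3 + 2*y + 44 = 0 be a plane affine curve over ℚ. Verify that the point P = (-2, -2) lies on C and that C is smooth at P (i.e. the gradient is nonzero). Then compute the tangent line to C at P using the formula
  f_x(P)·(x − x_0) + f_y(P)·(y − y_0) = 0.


Tangent line at P: 20*x + 44*y + 128 = 0.

Step 1: f(-2, -2) = 0, so P lies on C.
Step 2: partial derivatives
  f_x(x, y) = 4*x*y + y**2 - y - 2, f_y(x, y) = 2*x**2 + 2*x*y - x + 6*y**2 + 2.
  f_x(P) = 20, f_y(P) = 44 (gradient nonzero, so P is smooth).
Step 3: tangent line at P: 20·(x − -2) + 44·(y − -2) = 0.
Expanding: 20*x + 44*y + 128 = 0.


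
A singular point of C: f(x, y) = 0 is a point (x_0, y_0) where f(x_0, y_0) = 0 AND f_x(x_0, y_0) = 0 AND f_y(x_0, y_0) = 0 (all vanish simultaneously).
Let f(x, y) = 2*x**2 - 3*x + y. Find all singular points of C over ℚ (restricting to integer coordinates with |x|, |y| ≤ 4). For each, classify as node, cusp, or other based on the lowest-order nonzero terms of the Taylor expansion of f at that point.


No singular points in the scanned grid; C is smooth there.

Compute partial derivatives:
  f_x = 4*x - 3.
  f_y = 1.
f_y = 1 is a nonzero constant, so f_y never vanishes: no point (x, y) can satisfy f = f_x = f_y = 0. In particular no (x, y) ∈ {−4, ..., 4}² is singular; the curve is smooth.


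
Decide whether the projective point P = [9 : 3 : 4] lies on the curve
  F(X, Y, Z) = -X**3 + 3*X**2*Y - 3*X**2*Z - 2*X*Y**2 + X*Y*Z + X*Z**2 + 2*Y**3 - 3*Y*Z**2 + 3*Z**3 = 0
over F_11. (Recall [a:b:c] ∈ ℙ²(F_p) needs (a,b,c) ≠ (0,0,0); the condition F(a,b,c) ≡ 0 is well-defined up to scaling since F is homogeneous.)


F(9,3,4) ≡ 1 (mod 11); P is NOT on the curve.

Evaluate F(9, 3, 4) term-by-term (mod 11).
  -X**3 ↦ -1·729·1·1 = -729
  3*X**2*Y ↦ 3·81·3·1 = 729
  -3*X**2*Z ↦ -3·81·1·4 = -972
  -2*X*Y**2 ↦ -2·9·9·1 = -162
  X*Y*Z ↦ 1·9·3·4 = 108
  X*Z**2 ↦ 1·9·1·16 = 144
  2*Y**3 ↦ 2·1·27·1 = 54
  -3*Y*Z**2 ↦ -3·1·3·16 = -144
  3*Z**3 ↦ 3·1·1·64 = 192
Sum: F(9, 3, 4) = (-729) + (729) + (-972) + (-162) + (108) + (144) + (54) + (-144) + (192) = -780.
Reducing mod 11: -780 ≡ 1 (mod 11).
Since F(a, b, c) ≡ 1 ≠ 0 (mod 11), P does NOT lie on the curve.


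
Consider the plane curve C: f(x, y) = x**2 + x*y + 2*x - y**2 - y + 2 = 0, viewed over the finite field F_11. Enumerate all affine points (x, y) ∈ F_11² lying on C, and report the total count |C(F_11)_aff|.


Affine F_11-points: {(0, 1), (0, 9), (1, 4), (1, 7), (4, 4), (4, 10), (6, 6), (6, 10), (8, 1), (8, 6)}; count = 10.

For each of the 121 pairs (x, y) ∈ F_11², evaluate f(x, y) mod 11. Record the zeros.
  x = 0: [0↦2, 1↦0, 2↦7, 3↦1, 4↦4, 5↦5, 6↦4, 7↦1, 8↦7, 9↦0, 10↦2]  zeros at y ∈ {1, 9}
  x = 1: [0↦5, 1↦4, 2↦1, 3↦7, 4↦0, 5↦2, 6↦2, 7↦0, 8↦7, 9↦1, 10↦4]  zeros at y ∈ {4, 7}
  x = 2: [0↦10, 1↦10, 2↦8, 3↦4, 4↦9, 5↦1, 6↦2, 7↦1, 8↦9, 9↦4, 10↦8]  zeros at y ∈ ∅
  x = 3: [0↦6, 1↦7, 2↦6, 3↦3, 4↦9, 5↦2, 6↦4, 7↦4, 8↦2, 9↦9, 10↦3]  zeros at y ∈ ∅
  x = 4: [0↦4, 1↦6, 2↦6, 3↦4, 4↦0, 5↦5, 6↦8, 7↦9, 8↦8, 9↦5, 10↦0]  zeros at y ∈ {4, 10}
  x = 5: [0↦4, 1↦7, 2↦8, 3↦7, 4↦4, 5↦10, 6↦3, 7↦5, 8↦5, 9↦3, 10↦10]  zeros at y ∈ ∅
  x = 6: [0↦6, 1↦10, 2↦1, 3↦1, 4↦10, 5↦6, 6↦0, 7↦3, 8↦4, 9↦3, 10↦0]  zeros at y ∈ {6, 10}
  x = 7: [0↦10, 1↦4, 2↦7, 3↦8, 4↦7, 5↦4, 6↦10, 7↦3, 8↦5, 9↦5, 10↦3]  zeros at y ∈ ∅
  x = 8: [0↦5, 1↦0, 2↦4, 3↦6, 4↦6, 5↦4, 6↦0, 7↦5, 8↦8, 9↦9, 10↦8]  zeros at y ∈ {1, 6}
  x = 9: [0↦2, 1↦9, 2↦3, 3↦6, 4↦7, 5↦6, 6↦3, 7↦9, 8↦2, 9↦4, 10↦4]  zeros at y ∈ ∅
  x = 10: [0↦1, 1↦9, 2↦4, 3↦8, 4↦10, 5↦10, 6↦8, 7↦4, 8↦9, 9↦1, 10↦2]  zeros at y ∈ ∅
Collecting zeros: affine points = {(0, 1), (0, 9), (1, 4), (1, 7), (4, 4), (4, 10), (6, 6), (6, 10), (8, 1), (8, 6)}.
Total count |C(F_11)_aff| = 10.


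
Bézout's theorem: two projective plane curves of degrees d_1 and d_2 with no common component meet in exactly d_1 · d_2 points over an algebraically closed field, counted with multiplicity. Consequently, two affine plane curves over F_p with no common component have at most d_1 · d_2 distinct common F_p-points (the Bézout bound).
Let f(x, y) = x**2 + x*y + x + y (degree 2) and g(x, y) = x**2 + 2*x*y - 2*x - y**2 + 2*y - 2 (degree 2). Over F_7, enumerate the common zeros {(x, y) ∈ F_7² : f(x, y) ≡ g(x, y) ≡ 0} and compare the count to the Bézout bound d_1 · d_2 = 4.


Common zeros: {(6, 1), (6, 6)}; count = 2; Bézout bound = 4.

deg(f) = 2, deg(g) = 2, so Bézout bound = 4.
Scan x ∈ F_7. For each x, list the y ∈ F_7 with f(x, y) ≡ 0 and those with g(x, y) ≡ 0 (mod 7); the common zeros in that column are the intersection.
  x = 0: f ≡ 0 at y ∈ {0}; g ≡ 0 at y ∈ ∅; common: ∅.
  x = 1: f ≡ 0 at y ∈ {6}; g ≡ 0 at y ∈ {1, 3}; common: ∅.
  x = 2: f ≡ 0 at y ∈ {5}; g ≡ 0 at y ∈ {3}; common: ∅.
  x = 3: f ≡ 0 at y ∈ {4}; g ≡ 0 at y ∈ ∅; common: ∅.
  x = 4: f ≡ 0 at y ∈ {3}; g ≡ 0 at y ∈ ∅; common: ∅.
  x = 5: f ≡ 0 at y ∈ {2}; g ≡ 0 at y ∈ {6}; common: ∅.
  x = 6: f ≡ 0 at y ∈ {0, 1, 2, 3, 4, 5, 6}; g ≡ 0 at y ∈ {1, 6}; common: {1, 6}.
Collecting: common zeros = {(6, 1), (6, 6)}, so the count is 2.
Comparison with the Bézout bound: 2 ≤ 4 = deg(f)·deg(g), as expected for curves with no common component (the affine F_7-count falls short of the bound because intersections may lie at infinity, over extension fields, or carry multiplicity).


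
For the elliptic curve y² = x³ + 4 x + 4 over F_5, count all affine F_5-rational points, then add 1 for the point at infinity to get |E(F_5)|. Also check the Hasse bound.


Affine points = {(0, 2), (0, 3), (1, 2), (1, 3), (2, 0), (4, 2), (4, 3)}; affine count = 7; |E(F_5)| = 8.

Discriminant check: Δ ∝ 4a³ + 27b² = 4·4³ + 27·4² = 4·64 + 27·16 ≡ 3 (mod 5). Nonzero ⇒ E is nonsingular.
For each x ∈ F_5, compute rhs = x³ + 4·x + 4 mod 5, then count y ∈ F_5 with y² ≡ rhs.
  x = 0: rhs = 4, matching y values: 2, 3 (2 points).
  x = 1: rhs = 4, matching y values: 2, 3 (2 points).
  x = 2: rhs = 0, matching y values: 0 (1 points).
  x = 3: rhs = 3, matching y values: none (0 points).
  x = 4: rhs = 4, matching y values: 2, 3 (2 points).
Total affine count: 7.
Full point count |E(F_5)| = 7 + 1 = 8.
Hasse bound: |8 − (5+1)| = |2| = 2 ≤ 2√5 ≈ 4.4721 ✓.


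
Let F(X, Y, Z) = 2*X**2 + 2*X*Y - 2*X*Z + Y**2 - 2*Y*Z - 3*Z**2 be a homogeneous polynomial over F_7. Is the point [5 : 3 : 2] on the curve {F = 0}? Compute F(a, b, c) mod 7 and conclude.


F(5,3,2) ≡ 3 (mod 7); P is NOT on the curve.

Evaluate F(5, 3, 2) term-by-term (mod 7).
  2*X**2 ↦ 2·25·1·1 = 50
  2*X*Y ↦ 2·5·3·1 = 30
  -2*X*Z ↦ -2·5·1·2 = -20
  Y**2 ↦ 1·1·9·1 = 9
  -2*Y*Z ↦ -2·1·3·2 = -12
  -3*Z**2 ↦ -3·1·1·4 = -12
Sum: F(5, 3, 2) = (50) + (30) + (-20) + (9) + (-12) + (-12) = 45.
Reducing mod 7: 45 ≡ 3 (mod 7).
Since F(a, b, c) ≡ 3 ≠ 0 (mod 7), P does NOT lie on the curve.


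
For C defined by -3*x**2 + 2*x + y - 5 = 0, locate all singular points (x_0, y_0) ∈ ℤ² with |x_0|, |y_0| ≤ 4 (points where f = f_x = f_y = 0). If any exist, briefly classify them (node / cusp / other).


No singular points in the scanned grid; C is smooth there.

Compute partial derivatives:
  f_x = 2 - 6*x.
  f_y = 1.
f_y = 1 is a nonzero constant, so f_y never vanishes: no point (x, y) can satisfy f = f_x = f_y = 0. In particular no (x, y) ∈ {−4, ..., 4}² is singular; the curve is smooth.


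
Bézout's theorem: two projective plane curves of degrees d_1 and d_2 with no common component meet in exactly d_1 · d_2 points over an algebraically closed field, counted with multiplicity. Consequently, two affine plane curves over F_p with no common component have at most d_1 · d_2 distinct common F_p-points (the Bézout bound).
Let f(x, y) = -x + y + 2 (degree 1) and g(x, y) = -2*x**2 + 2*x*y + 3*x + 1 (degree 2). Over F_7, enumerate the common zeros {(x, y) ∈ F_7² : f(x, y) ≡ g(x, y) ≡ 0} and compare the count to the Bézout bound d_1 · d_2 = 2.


Common zeros: {(1, 6)}; count = 1; Bézout bound = 2.

deg(f) = 1, deg(g) = 2, so Bézout bound = 2.
Scan x ∈ F_7. For each x, list the y ∈ F_7 with f(x, y) ≡ 0 and those with g(x, y) ≡ 0 (mod 7); the common zeros in that column are the intersection.
  x = 0: f ≡ 0 at y ∈ {5}; g ≡ 0 at y ∈ ∅; common: ∅.
  x = 1: f ≡ 0 at y ∈ {6}; g ≡ 0 at y ∈ {6}; common: {6}.
  x = 2: f ≡ 0 at y ∈ {0}; g ≡ 0 at y ∈ {2}; common: ∅.
  x = 3: f ≡ 0 at y ∈ {1}; g ≡ 0 at y ∈ {6}; common: ∅.
  x = 4: f ≡ 0 at y ∈ {2}; g ≡ 0 at y ∈ {5}; common: ∅.
  x = 5: f ≡ 0 at y ∈ {3}; g ≡ 0 at y ∈ {2}; common: ∅.
  x = 6: f ≡ 0 at y ∈ {4}; g ≡ 0 at y ∈ {5}; common: ∅.
Collecting: common zeros = {(1, 6)}, so the count is 1.
Comparison with the Bézout bound: 1 ≤ 2 = deg(f)·deg(g), as expected for curves with no common component (the affine F_7-count falls short of the bound because intersections may lie at infinity, over extension fields, or carry multiplicity).


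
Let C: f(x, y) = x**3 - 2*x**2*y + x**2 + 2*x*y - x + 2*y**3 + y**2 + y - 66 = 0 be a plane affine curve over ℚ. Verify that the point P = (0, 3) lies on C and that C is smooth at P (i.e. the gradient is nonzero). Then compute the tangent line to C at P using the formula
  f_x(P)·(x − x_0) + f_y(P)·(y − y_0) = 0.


Tangent line at P: 5*x + 61*y - 183 = 0.

Step 1: f(0, 3) = 0, so P lies on C.
Step 2: partial derivatives
  f_x(x, y) = 3*x**2 - 4*x*y + 2*x + 2*y - 1, f_y(x, y) = -2*x**2 + 2*x + 6*y**2 + 2*y + 1.
  f_x(P) = 5, f_y(P) = 61 (gradient nonzero, so P is smooth).
Step 3: tangent line at P: 5·(x − 0) + 61·(y − 3) = 0.
Expanding: 5*x + 61*y - 183 = 0.


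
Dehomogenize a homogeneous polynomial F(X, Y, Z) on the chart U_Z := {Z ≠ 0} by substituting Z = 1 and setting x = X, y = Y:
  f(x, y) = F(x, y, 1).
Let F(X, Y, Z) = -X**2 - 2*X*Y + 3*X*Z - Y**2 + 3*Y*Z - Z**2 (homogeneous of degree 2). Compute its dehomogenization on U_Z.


f(x, y) = -x**2 - 2*x*y + 3*x - y**2 + 3*y - 1

On U_Z we set Z = 1. Each monomial c·X^i·Y^j·Z^k in F becomes c·x^i·y^j·1^k = c·x^i·y^j.
Substituting Z = 1: F(X, Y, 1) = -x**2 - 2*x*y + 3*x - y**2 + 3*y - 1.
Note: deg(f) ≤ deg(F) = 2; strict inequality happens when F is divisible by Z (lost terms).


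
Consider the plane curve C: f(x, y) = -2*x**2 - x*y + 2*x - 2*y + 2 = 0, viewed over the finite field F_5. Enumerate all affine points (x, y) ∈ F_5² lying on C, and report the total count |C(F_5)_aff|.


Affine F_5-points: {(0, 1), (1, 4), (2, 2), (3, 0), (3, 1), (3, 2), (3, 3), (3, 4), (4, 3)}; count = 9.

For each of the 25 pairs (x, y) ∈ F_5², evaluate f(x, y) mod 5. Record the zeros.
  x = 0: [0↦2, 1↦0, 2↦3, 3↦1, 4↦4]  zeros at y ∈ {1}
  x = 1: [0↦2, 1↦4, 2↦1, 3↦3, 4↦0]  zeros at y ∈ {4}
  x = 2: [0↦3, 1↦4, 2↦0, 3↦1, 4↦2]  zeros at y ∈ {2}
  x = 3: [0↦0, 1↦0, 2↦0, 3↦0, 4↦0]  zeros at y ∈ {0, 1, 2, 3, 4}
  x = 4: [0↦3, 1↦2, 2↦1, 3↦0, 4↦4]  zeros at y ∈ {3}
Collecting zeros: affine points = {(0, 1), (1, 4), (2, 2), (3, 0), (3, 1), (3, 2), (3, 3), (3, 4), (4, 3)}.
Total count |C(F_5)_aff| = 9.


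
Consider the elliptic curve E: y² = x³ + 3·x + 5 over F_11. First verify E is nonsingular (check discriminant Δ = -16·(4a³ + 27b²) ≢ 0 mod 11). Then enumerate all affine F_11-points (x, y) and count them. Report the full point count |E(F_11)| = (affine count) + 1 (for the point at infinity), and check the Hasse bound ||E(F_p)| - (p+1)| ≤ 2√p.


Affine points = {(0, 4), (0, 7), (1, 3), (1, 8), (4, 2), (4, 9), (10, 1), (10, 10)}; affine count = 8; |E(F_11)| = 9.

Discriminant check: Δ ∝ 4a³ + 27b² = 4·3³ + 27·5² = 4·27 + 27·25 ≡ 2 (mod 11). Nonzero ⇒ E is nonsingular.
For each x ∈ F_11, compute rhs = x³ + 3·x + 5 mod 11, then count y ∈ F_11 with y² ≡ rhs.
  x = 0: rhs = 5, matching y values: 4, 7 (2 points).
  x = 1: rhs = 9, matching y values: 3, 8 (2 points).
  x = 2: rhs = 8, matching y values: none (0 points).
  x = 3: rhs = 8, matching y values: none (0 points).
  x = 4: rhs = 4, matching y values: 2, 9 (2 points).
  x = 5: rhs = 2, matching y values: none (0 points).
  x = 6: rhs = 8, matching y values: none (0 points).
  x = 7: rhs = 6, matching y values: none (0 points).
  x = 8: rhs = 2, matching y values: none (0 points).
  x = 9: rhs = 2, matching y values: none (0 points).
  x = 10: rhs = 1, matching y values: 1, 10 (2 points).
Total affine count: 8.
Full point count |E(F_11)| = 8 + 1 = 9.
Hasse bound: |9 − (11+1)| = |-3| = 3 ≤ 2√11 ≈ 6.6332 ✓.


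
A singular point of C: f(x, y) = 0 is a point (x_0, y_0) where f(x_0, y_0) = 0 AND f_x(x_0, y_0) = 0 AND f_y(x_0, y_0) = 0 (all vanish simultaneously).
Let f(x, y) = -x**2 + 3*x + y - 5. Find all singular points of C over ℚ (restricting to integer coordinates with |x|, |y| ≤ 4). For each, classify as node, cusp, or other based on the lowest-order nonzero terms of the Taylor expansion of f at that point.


No singular points in the scanned grid; C is smooth there.

Compute partial derivatives:
  f_x = 3 - 2*x.
  f_y = 1.
f_y = 1 is a nonzero constant, so f_y never vanishes: no point (x, y) can satisfy f = f_x = f_y = 0. In particular no (x, y) ∈ {−4, ..., 4}² is singular; the curve is smooth.


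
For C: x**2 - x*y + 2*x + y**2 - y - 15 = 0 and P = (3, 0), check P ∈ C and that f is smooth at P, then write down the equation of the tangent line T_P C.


Tangent line at P: 8*x - 4*y - 24 = 0.

Step 1: f(3, 0) = 0, so P lies on C.
Step 2: partial derivatives
  f_x(x, y) = 2*x - y + 2, f_y(x, y) = -x + 2*y - 1.
  f_x(P) = 8, f_y(P) = -4 (gradient nonzero, so P is smooth).
Step 3: tangent line at P: 8·(x − 3) + -4·(y − 0) = 0.
Expanding: 8*x - 4*y - 24 = 0.


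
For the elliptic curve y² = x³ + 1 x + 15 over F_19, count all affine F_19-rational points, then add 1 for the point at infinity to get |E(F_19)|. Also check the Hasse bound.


Affine points = {(1, 6), (1, 13), (2, 5), (2, 14), (3, 8), (3, 11), (4, 8), (4, 11), (6, 3), (6, 16), (7, 2), (7, 17), (12, 8), (12, 11), (15, 2), (15, 17), (16, 2), (16, 17), (17, 9), (17, 10)}; affine count = 20; |E(F_19)| = 21.

Discriminant check: Δ ∝ 4a³ + 27b² = 4·1³ + 27·15² = 4·1 + 27·225 ≡ 18 (mod 19). Nonzero ⇒ E is nonsingular.
For each x ∈ F_19, compute rhs = x³ + 1·x + 15 mod 19, then count y ∈ F_19 with y² ≡ rhs.
  x = 0: rhs = 15, matching y values: none (0 points).
  x = 1: rhs = 17, matching y values: 6, 13 (2 points).
  x = 2: rhs = 6, matching y values: 5, 14 (2 points).
  x = 3: rhs = 7, matching y values: 8, 11 (2 points).
  x = 4: rhs = 7, matching y values: 8, 11 (2 points).
  x = 5: rhs = 12, matching y values: none (0 points).
  x = 6: rhs = 9, matching y values: 3, 16 (2 points).
  x = 7: rhs = 4, matching y values: 2, 17 (2 points).
  x = 8: rhs = 3, matching y values: none (0 points).
  x = 9: rhs = 12, matching y values: none (0 points).
  x = 10: rhs = 18, matching y values: none (0 points).
  x = 11: rhs = 8, matching y values: none (0 points).
  x = 12: rhs = 7, matching y values: 8, 11 (2 points).
  x = 13: rhs = 2, matching y values: none (0 points).
  x = 14: rhs = 18, matching y values: none (0 points).
  x = 15: rhs = 4, matching y values: 2, 17 (2 points).
  x = 16: rhs = 4, matching y values: 2, 17 (2 points).
  x = 17: rhs = 5, matching y values: 9, 10 (2 points).
  x = 18: rhs = 13, matching y values: none (0 points).
Total affine count: 20.
Full point count |E(F_19)| = 20 + 1 = 21.
Hasse bound: |21 − (19+1)| = |1| = 1 ≤ 2√19 ≈ 8.7178 ✓.


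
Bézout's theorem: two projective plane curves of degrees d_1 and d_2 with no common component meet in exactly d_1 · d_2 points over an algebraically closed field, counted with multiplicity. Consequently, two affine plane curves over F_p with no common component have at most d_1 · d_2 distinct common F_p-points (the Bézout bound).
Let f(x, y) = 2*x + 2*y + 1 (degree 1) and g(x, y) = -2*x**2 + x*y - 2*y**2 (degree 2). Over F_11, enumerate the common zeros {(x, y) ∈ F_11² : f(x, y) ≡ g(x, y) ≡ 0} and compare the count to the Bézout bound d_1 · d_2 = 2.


Common zeros: ∅; count = 0; Bézout bound = 2.

deg(f) = 1, deg(g) = 2, so Bézout bound = 2.
Scan x ∈ F_11. For each x, list the y ∈ F_11 with f(x, y) ≡ 0 and those with g(x, y) ≡ 0 (mod 11); the common zeros in that column are the intersection.
  x = 0: f ≡ 0 at y ∈ {5}; g ≡ 0 at y ∈ {0}; common: ∅.
  x = 1: f ≡ 0 at y ∈ {4}; g ≡ 0 at y ∈ ∅; common: ∅.
  x = 2: f ≡ 0 at y ∈ {3}; g ≡ 0 at y ∈ ∅; common: ∅.
  x = 3: f ≡ 0 at y ∈ {2}; g ≡ 0 at y ∈ ∅; common: ∅.
  x = 4: f ≡ 0 at y ∈ {1}; g ≡ 0 at y ∈ ∅; common: ∅.
  x = 5: f ≡ 0 at y ∈ {0}; g ≡ 0 at y ∈ ∅; common: ∅.
  x = 6: f ≡ 0 at y ∈ {10}; g ≡ 0 at y ∈ ∅; common: ∅.
  x = 7: f ≡ 0 at y ∈ {9}; g ≡ 0 at y ∈ ∅; common: ∅.
  x = 8: f ≡ 0 at y ∈ {8}; g ≡ 0 at y ∈ ∅; common: ∅.
  x = 9: f ≡ 0 at y ∈ {7}; g ≡ 0 at y ∈ ∅; common: ∅.
  x = 10: f ≡ 0 at y ∈ {6}; g ≡ 0 at y ∈ ∅; common: ∅.
Collecting: common zeros = ∅, so the count is 0.
Comparison with the Bézout bound: 0 ≤ 2 = deg(f)·deg(g), as expected for curves with no common component (the affine F_11-count falls short of the bound because intersections may lie at infinity, over extension fields, or carry multiplicity).


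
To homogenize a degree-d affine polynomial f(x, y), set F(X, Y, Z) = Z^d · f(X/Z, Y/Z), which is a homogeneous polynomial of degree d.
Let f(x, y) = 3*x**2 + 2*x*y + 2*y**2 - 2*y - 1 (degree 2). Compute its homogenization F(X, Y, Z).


F(X, Y, Z) = 3*X**2 + 2*X*Y + 2*Y**2 - 2*Y*Z - Z**2

deg(f) = 2.
Substitute x = X/Z, y = Y/Z into f, then multiply by Z^2.
  monomial 3·x^2·y^0 ↦ 3·X^2·Y^0·Z^0.
  monomial 2·x^1·y^1 ↦ 2·X^1·Y^1·Z^0.
  monomial 2·x^0·y^2 ↦ 2·X^0·Y^2·Z^0.
  monomial -2·x^0·y^1 ↦ -2·X^0·Y^1·Z^1.
  monomial -1·x^0·y^0 ↦ -1·X^0·Y^0·Z^2.
Collecting: F(X, Y, Z) = 3*X**2 + 2*X*Y + 2*Y**2 - 2*Y*Z - Z**2.


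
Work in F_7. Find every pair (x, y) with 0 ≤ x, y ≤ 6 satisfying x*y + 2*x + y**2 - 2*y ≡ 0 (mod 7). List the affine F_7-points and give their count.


Affine F_7-points: {(0, 0), (0, 2), (1, 4), (4, 6), (5, 1), (5, 3)}; count = 6.

For each of the 49 pairs (x, y) ∈ F_7², evaluate f(x, y) mod 7. Record the zeros.
  x = 0: [0↦0, 1↦6, 2↦0, 3↦3, 4↦1, 5↦1, 6↦3]  zeros at y ∈ {0, 2}
  x = 1: [0↦2, 1↦2, 2↦4, 3↦1, 4↦0, 5↦1, 6↦4]  zeros at y ∈ {4}
  x = 2: [0↦4, 1↦5, 2↦1, 3↦6, 4↦6, 5↦1, 6↦5]  zeros at y ∈ ∅
  x = 3: [0↦6, 1↦1, 2↦5, 3↦4, 4↦5, 5↦1, 6↦6]  zeros at y ∈ ∅
  x = 4: [0↦1, 1↦4, 2↦2, 3↦2, 4↦4, 5↦1, 6↦0]  zeros at y ∈ {6}
  x = 5: [0↦3, 1↦0, 2↦6, 3↦0, 4↦3, 5↦1, 6↦1]  zeros at y ∈ {1, 3}
  x = 6: [0↦5, 1↦3, 2↦3, 3↦5, 4↦2, 5↦1, 6↦2]  zeros at y ∈ ∅
Collecting zeros: affine points = {(0, 0), (0, 2), (1, 4), (4, 6), (5, 1), (5, 3)}.
Total count |C(F_7)_aff| = 6.


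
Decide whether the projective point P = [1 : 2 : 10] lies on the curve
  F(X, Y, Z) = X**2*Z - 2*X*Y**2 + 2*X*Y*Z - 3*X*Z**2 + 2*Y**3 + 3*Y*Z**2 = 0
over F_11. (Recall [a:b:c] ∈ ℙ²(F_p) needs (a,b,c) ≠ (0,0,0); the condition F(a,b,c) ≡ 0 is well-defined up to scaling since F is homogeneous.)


F(1,2,10) ≡ 6 (mod 11); P is NOT on the curve.

Evaluate F(1, 2, 10) term-by-term (mod 11).
  X**2*Z ↦ 1·1·1·10 = 10
  -2*X*Y**2 ↦ -2·1·4·1 = -8
  2*X*Y*Z ↦ 2·1·2·10 = 40
  -3*X*Z**2 ↦ -3·1·1·100 = -300
  2*Y**3 ↦ 2·1·8·1 = 16
  3*Y*Z**2 ↦ 3·1·2·100 = 600
Sum: F(1, 2, 10) = (10) + (-8) + (40) + (-300) + (16) + (600) = 358.
Reducing mod 11: 358 ≡ 6 (mod 11).
Since F(a, b, c) ≡ 6 ≠ 0 (mod 11), P does NOT lie on the curve.


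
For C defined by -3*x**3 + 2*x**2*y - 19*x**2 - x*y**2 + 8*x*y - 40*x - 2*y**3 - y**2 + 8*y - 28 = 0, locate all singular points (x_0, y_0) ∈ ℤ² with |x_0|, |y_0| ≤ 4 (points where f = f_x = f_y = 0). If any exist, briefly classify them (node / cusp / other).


Singular points: {(-2, 0)}; classification: node.

Compute partial derivatives:
  f_x = -9*x**2 + 4*x*y - 38*x - y**2 + 8*y - 40.
  f_y = 2*x**2 - 2*x*y + 8*x - 6*y**2 - 2*y + 8.
Scan x_0 ∈ {−4, ..., 4}. For each x_0, f_y(x_0, y) is a polynomial in y; find its integer roots y ∈ {−4, ..., 4}, then test f_x and f at those candidates.
  x = -4: f_y(-4, y) = -6*y**2 + 6*y + 8; no integer root y with |y| ≤ 4.
  x = -3: f_y(-3, y) = -6*y**2 + 4*y + 2; vanishes at y ∈ {1}. (-3, 1): f_x = -12 ≠ 0.
  x = -2: f_y(-2, y) = -6*y**2 + 2*y; vanishes at y ∈ {0}. (-2, 0): f_x = 0, f = 0 — SINGULAR.
  x = -1: f_y(-1, y) = 2 - 6*y**2; no integer root y with |y| ≤ 4.
  x = 0: f_y(0, y) = -6*y**2 - 2*y + 8; vanishes at y ∈ {1}. (0, 1): f_x = -33 ≠ 0.
  x = 1: f_y(1, y) = -6*y**2 - 4*y + 18; no integer root y with |y| ≤ 4.
  x = 2: f_y(2, y) = -6*y**2 - 6*y + 32; no integer root y with |y| ≤ 4.
  x = 3: f_y(3, y) = -6*y**2 - 8*y + 50; no integer root y with |y| ≤ 4.
  x = 4: f_y(4, y) = -6*y**2 - 10*y + 72; no integer root y with |y| ≤ 4.
Only singular point on the grid: (-2, 0).
Classify: substitute x = -2 + u, y = 0 + v and expand: f = -3*u**3 + 2*u**2*v - u**2 - u*v**2 - 2*v**3 + v**2.
No constant or linear terms (consistent with a singular point). Quadratic part: -u**2 + v**2. Cubic part: -3*u**3 + 2*u**2*v - u*v**2 - 2*v**3.
The quadratic part v**2 - u**2 = (v − u)(v + u) splits into two distinct linear factors, so there are two distinct tangent lines y − 0 = ±(x − -2) — this is a node (ordinary double point).
Classification: node.


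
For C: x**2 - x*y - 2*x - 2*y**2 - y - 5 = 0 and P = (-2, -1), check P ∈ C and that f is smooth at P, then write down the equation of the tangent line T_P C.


Tangent line at P: -5*x + 5*y - 5 = 0.

Step 1: f(-2, -1) = 0, so P lies on C.
Step 2: partial derivatives
  f_x(x, y) = 2*x - y - 2, f_y(x, y) = -x - 4*y - 1.
  f_x(P) = -5, f_y(P) = 5 (gradient nonzero, so P is smooth).
Step 3: tangent line at P: -5·(x − -2) + 5·(y − -1) = 0.
Expanding: -5*x + 5*y - 5 = 0.


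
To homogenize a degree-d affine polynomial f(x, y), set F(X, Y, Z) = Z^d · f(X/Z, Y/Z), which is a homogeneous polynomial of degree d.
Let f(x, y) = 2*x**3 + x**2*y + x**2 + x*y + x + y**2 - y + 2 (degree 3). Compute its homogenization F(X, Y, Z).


F(X, Y, Z) = 2*X**3 + X**2*Y + X**2*Z + X*Y*Z + X*Z**2 + Y**2*Z - Y*Z**2 + 2*Z**3

deg(f) = 3.
Substitute x = X/Z, y = Y/Z into f, then multiply by Z^3.
  monomial 2·x^3·y^0 ↦ 2·X^3·Y^0·Z^0.
  monomial 1·x^2·y^1 ↦ 1·X^2·Y^1·Z^0.
  monomial 1·x^2·y^0 ↦ 1·X^2·Y^0·Z^1.
  monomial 1·x^1·y^1 ↦ 1·X^1·Y^1·Z^1.
  monomial 1·x^1·y^0 ↦ 1·X^1·Y^0·Z^2.
  monomial 1·x^0·y^2 ↦ 1·X^0·Y^2·Z^1.
  monomial -1·x^0·y^1 ↦ -1·X^0·Y^1·Z^2.
  monomial 2·x^0·y^0 ↦ 2·X^0·Y^0·Z^3.
Collecting: F(X, Y, Z) = 2*X**3 + X**2*Y + X**2*Z + X*Y*Z + X*Z**2 + Y**2*Z - Y*Z**2 + 2*Z**3.


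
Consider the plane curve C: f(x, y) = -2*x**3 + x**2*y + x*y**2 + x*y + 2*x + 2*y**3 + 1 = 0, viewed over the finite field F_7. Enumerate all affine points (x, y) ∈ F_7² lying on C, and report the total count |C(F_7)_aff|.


Affine F_7-points: {(1, 3), (3, 3), (4, 0), (5, 6)}; count = 4.

For each of the 49 pairs (x, y) ∈ F_7², evaluate f(x, y) mod 7. Record the zeros.
  x = 0: [0↦1, 1↦3, 2↦3, 3↦6, 4↦3, 5↦6, 6↦6]  zeros at y ∈ ∅
  x = 1: [0↦1, 1↦6, 2↦4, 3↦0, 4↦6, 5↦6, 6↦5]  zeros at y ∈ {3}
  x = 2: [0↦3, 1↦6, 2↦4, 3↦2, 4↦5, 5↦4, 6↦4]  zeros at y ∈ ∅
  x = 3: [0↦2, 1↦5, 2↦5, 3↦0, 4↦2, 5↦2, 6↦5]  zeros at y ∈ {3}
  x = 4: [0↦0, 1↦5, 2↦2, 3↦3, 4↦6, 5↦2, 6↦3]  zeros at y ∈ {0}
  x = 5: [0↦6, 1↦1, 2↦4, 3↦6, 4↦5, 5↦6, 6↦0]  zeros at y ∈ {6}
  x = 6: [0↦1, 1↦2, 2↦6, 3↦4, 4↦1, 5↦2, 6↦5]  zeros at y ∈ ∅
Collecting zeros: affine points = {(1, 3), (3, 3), (4, 0), (5, 6)}.
Total count |C(F_7)_aff| = 4.


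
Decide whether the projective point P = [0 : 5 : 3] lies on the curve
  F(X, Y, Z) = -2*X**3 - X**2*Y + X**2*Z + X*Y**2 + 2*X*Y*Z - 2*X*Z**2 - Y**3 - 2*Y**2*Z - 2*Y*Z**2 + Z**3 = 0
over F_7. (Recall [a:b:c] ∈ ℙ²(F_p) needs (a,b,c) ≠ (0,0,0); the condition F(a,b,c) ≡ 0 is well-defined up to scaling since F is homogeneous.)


F(0,5,3) ≡ 5 (mod 7); P is NOT on the curve.

Evaluate F(0, 5, 3) term-by-term (mod 7).
  -2*X**3 ↦ -2·0·1·1 = 0
  -X**2*Y ↦ -1·0·5·1 = 0
  X**2*Z ↦ 1·0·1·3 = 0
  X*Y**2 ↦ 1·0·25·1 = 0
  2*X*Y*Z ↦ 2·0·5·3 = 0
  -2*X*Z**2 ↦ -2·0·1·9 = 0
  -Y**3 ↦ -1·1·125·1 = -125
  -2*Y**2*Z ↦ -2·1·25·3 = -150
  -2*Y*Z**2 ↦ -2·1·5·9 = -90
  Z**3 ↦ 1·1·1·27 = 27
Sum: F(0, 5, 3) = (0) + (0) + (0) + (0) + (0) + (0) + (-125) + (-150) + (-90) + (27) = -338.
Reducing mod 7: -338 ≡ 5 (mod 7).
Since F(a, b, c) ≡ 5 ≠ 0 (mod 7), P does NOT lie on the curve.


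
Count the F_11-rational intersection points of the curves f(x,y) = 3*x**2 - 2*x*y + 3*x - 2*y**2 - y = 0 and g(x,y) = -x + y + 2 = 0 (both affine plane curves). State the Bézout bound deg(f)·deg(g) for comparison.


Common zeros: ∅; count = 0; Bézout bound = 2.

deg(f) = 2, deg(g) = 1, so Bézout bound = 2.
Scan x ∈ F_11. For each x, list the y ∈ F_11 with f(x, y) ≡ 0 and those with g(x, y) ≡ 0 (mod 11); the common zeros in that column are the intersection.
  x = 0: f ≡ 0 at y ∈ {0, 5}; g ≡ 0 at y ∈ {9}; common: ∅.
  x = 1: f ≡ 0 at y ∈ ∅; g ≡ 0 at y ∈ {10}; common: ∅.
  x = 2: f ≡ 0 at y ∈ {1, 2}; g ≡ 0 at y ∈ {0}; common: ∅.
  x = 3: f ≡ 0 at y ∈ ∅; g ≡ 0 at y ∈ {1}; common: ∅.
  x = 4: f ≡ 0 at y ∈ {6}; g ≡ 0 at y ∈ {2}; common: ∅.
  x = 5: f ≡ 0 at y ∈ {1, 10}; g ≡ 0 at y ∈ {3}; common: ∅.
  x = 6: f ≡ 0 at y ∈ {5}; g ≡ 0 at y ∈ {4}; common: ∅.
  x = 7: f ≡ 0 at y ∈ ∅; g ≡ 0 at y ∈ {5}; common: ∅.
  x = 8: f ≡ 0 at y ∈ {9, 10}; g ≡ 0 at y ∈ {6}; common: ∅.
  x = 9: f ≡ 0 at y ∈ ∅; g ≡ 0 at y ∈ {7}; common: ∅.
  x = 10: f ≡ 0 at y ∈ {0, 6}; g ≡ 0 at y ∈ {8}; common: ∅.
Collecting: common zeros = ∅, so the count is 0.
Comparison with the Bézout bound: 0 ≤ 2 = deg(f)·deg(g), as expected for curves with no common component (the affine F_11-count falls short of the bound because intersections may lie at infinity, over extension fields, or carry multiplicity).


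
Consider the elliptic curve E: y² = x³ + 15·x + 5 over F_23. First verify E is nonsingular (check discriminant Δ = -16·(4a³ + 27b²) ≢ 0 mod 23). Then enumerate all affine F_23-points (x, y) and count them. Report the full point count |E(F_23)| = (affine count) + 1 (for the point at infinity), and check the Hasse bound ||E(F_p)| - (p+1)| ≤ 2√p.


Affine points = {(3, 10), (3, 13), (6, 9), (6, 14), (7, 4), (7, 19), (8, 4), (8, 19), (9, 8), (9, 15), (11, 11), (11, 12), (12, 2), (12, 21), (18, 9), (18, 14), (20, 5), (20, 18), (21, 6), (21, 17), (22, 9), (22, 14)}; affine count = 22; |E(F_23)| = 23.

Discriminant check: Δ ∝ 4a³ + 27b² = 4·15³ + 27·5² = 4·3375 + 27·25 ≡ 7 (mod 23). Nonzero ⇒ E is nonsingular.
For each x ∈ F_23, compute rhs = x³ + 15·x + 5 mod 23, then count y ∈ F_23 with y² ≡ rhs.
  x = 0: rhs = 5, matching y values: none (0 points).
  x = 1: rhs = 21, matching y values: none (0 points).
  x = 2: rhs = 20, matching y values: none (0 points).
  x = 3: rhs = 8, matching y values: 10, 13 (2 points).
  x = 4: rhs = 14, matching y values: none (0 points).
  x = 5: rhs = 21, matching y values: none (0 points).
  x = 6: rhs = 12, matching y values: 9, 14 (2 points).
  x = 7: rhs = 16, matching y values: 4, 19 (2 points).
  x = 8: rhs = 16, matching y values: 4, 19 (2 points).
  x = 9: rhs = 18, matching y values: 8, 15 (2 points).
  x = 10: rhs = 5, matching y values: none (0 points).
  x = 11: rhs = 6, matching y values: 11, 12 (2 points).
  x = 12: rhs = 4, matching y values: 2, 21 (2 points).
  x = 13: rhs = 5, matching y values: none (0 points).
  x = 14: rhs = 15, matching y values: none (0 points).
  x = 15: rhs = 17, matching y values: none (0 points).
  x = 16: rhs = 17, matching y values: none (0 points).
  x = 17: rhs = 21, matching y values: none (0 points).
  x = 18: rhs = 12, matching y values: 9, 14 (2 points).
  x = 19: rhs = 19, matching y values: none (0 points).
  x = 20: rhs = 2, matching y values: 5, 18 (2 points).
  x = 21: rhs = 13, matching y values: 6, 17 (2 points).
  x = 22: rhs = 12, matching y values: 9, 14 (2 points).
Total affine count: 22.
Full point count |E(F_23)| = 22 + 1 = 23.
Hasse bound: |23 − (23+1)| = |-1| = 1 ≤ 2√23 ≈ 9.5917 ✓.


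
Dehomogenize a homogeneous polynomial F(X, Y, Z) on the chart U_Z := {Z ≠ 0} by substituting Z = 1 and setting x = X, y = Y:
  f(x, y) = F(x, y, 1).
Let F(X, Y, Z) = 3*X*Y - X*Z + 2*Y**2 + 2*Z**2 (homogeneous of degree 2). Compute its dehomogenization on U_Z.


f(x, y) = 3*x*y - x + 2*y**2 + 2

On U_Z we set Z = 1. Each monomial c·X^i·Y^j·Z^k in F becomes c·x^i·y^j·1^k = c·x^i·y^j.
Substituting Z = 1: F(X, Y, 1) = 3*x*y - x + 2*y**2 + 2.
Note: deg(f) ≤ deg(F) = 2; strict inequality happens when F is divisible by Z (lost terms).


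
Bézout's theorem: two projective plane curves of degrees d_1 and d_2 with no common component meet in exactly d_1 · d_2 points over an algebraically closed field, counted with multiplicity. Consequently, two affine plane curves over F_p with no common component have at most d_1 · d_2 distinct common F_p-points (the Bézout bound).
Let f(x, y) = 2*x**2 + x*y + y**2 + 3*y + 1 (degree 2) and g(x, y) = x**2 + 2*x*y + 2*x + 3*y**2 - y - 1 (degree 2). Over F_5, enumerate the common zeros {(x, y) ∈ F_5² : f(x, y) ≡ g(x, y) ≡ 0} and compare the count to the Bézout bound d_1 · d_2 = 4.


Common zeros: ∅; count = 0; Bézout bound = 4.

deg(f) = 2, deg(g) = 2, so Bézout bound = 4.
Scan x ∈ F_5. For each x, list the y ∈ F_5 with f(x, y) ≡ 0 and those with g(x, y) ≡ 0 (mod 5); the common zeros in that column are the intersection.
  x = 0: f ≡ 0 at y ∈ {1}; g ≡ 0 at y ∈ ∅; common: ∅.
  x = 1: f ≡ 0 at y ∈ {2, 4}; g ≡ 0 at y ∈ ∅; common: ∅.
  x = 2: f ≡ 0 at y ∈ {1, 4}; g ≡ 0 at y ∈ {2}; common: ∅.
  x = 3: f ≡ 0 at y ∈ {2}; g ≡ 0 at y ∈ ∅; common: ∅.
  x = 4: f ≡ 0 at y ∈ ∅; g ≡ 0 at y ∈ ∅; common: ∅.
Collecting: common zeros = ∅, so the count is 0.
Comparison with the Bézout bound: 0 ≤ 4 = deg(f)·deg(g), as expected for curves with no common component (the affine F_5-count falls short of the bound because intersections may lie at infinity, over extension fields, or carry multiplicity).


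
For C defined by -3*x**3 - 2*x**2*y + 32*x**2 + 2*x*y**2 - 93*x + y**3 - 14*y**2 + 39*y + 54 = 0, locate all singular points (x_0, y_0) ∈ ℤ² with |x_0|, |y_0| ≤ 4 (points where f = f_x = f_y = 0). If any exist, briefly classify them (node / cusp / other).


Singular points: {(3, 3)}; classification: node.

Compute partial derivatives:
  f_x = -9*x**2 - 4*x*y + 64*x + 2*y**2 - 93.
  f_y = -2*x**2 + 4*x*y + 3*y**2 - 28*y + 39.
Scan x_0 ∈ {−4, ..., 4}. For each x_0, f_y(x_0, y) is a polynomial in y; find its integer roots y ∈ {−4, ..., 4}, then test f_x and f at those candidates.
  x = -4: f_y(-4, y) = 3*y**2 - 44*y + 7; no integer root y with |y| ≤ 4.
  x = -3: f_y(-3, y) = 3*y**2 - 40*y + 21; no integer root y with |y| ≤ 4.
  x = -2: f_y(-2, y) = 3*y**2 - 36*y + 31; no integer root y with |y| ≤ 4.
  x = -1: f_y(-1, y) = 3*y**2 - 32*y + 37; no integer root y with |y| ≤ 4.
  x = 0: f_y(0, y) = 3*y**2 - 28*y + 39; no integer root y with |y| ≤ 4.
  x = 1: f_y(1, y) = 3*y**2 - 24*y + 37; no integer root y with |y| ≤ 4.
  x = 2: f_y(2, y) = 3*y**2 - 20*y + 31; no integer root y with |y| ≤ 4.
  x = 3: f_y(3, y) = 3*y**2 - 16*y + 21; vanishes at y ∈ {3}. (3, 3): f_x = 0, f = 0 — SINGULAR.
  x = 4: f_y(4, y) = 3*y**2 - 12*y + 7; no integer root y with |y| ≤ 4.
Only singular point on the grid: (3, 3).
Classify: substitute x = 3 + u, y = 3 + v and expand: f = -3*u**3 - 2*u**2*v - u**2 + 2*u*v**2 + v**3 + v**2.
No constant or linear terms (consistent with a singular point). Quadratic part: -u**2 + v**2. Cubic part: -3*u**3 - 2*u**2*v + 2*u*v**2 + v**3.
The quadratic part v**2 - u**2 = (v − u)(v + u) splits into two distinct linear factors, so there are two distinct tangent lines y − 3 = ±(x − 3) — this is a node (ordinary double point).
Classification: node.


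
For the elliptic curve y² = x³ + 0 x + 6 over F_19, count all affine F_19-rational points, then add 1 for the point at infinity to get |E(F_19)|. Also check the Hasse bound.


Affine points = {(0, 5), (0, 14), (1, 8), (1, 11), (5, 6), (5, 13), (7, 8), (7, 11), (8, 9), (8, 10), (11, 8), (11, 11), (12, 9), (12, 10), (16, 6), (16, 13), (17, 6), (17, 13), (18, 9), (18, 10)}; affine count = 20; |E(F_19)| = 21.

Discriminant check: Δ ∝ 4a³ + 27b² = 4·0³ + 27·6² = 4·0 + 27·36 ≡ 3 (mod 19). Nonzero ⇒ E is nonsingular.
For each x ∈ F_19, compute rhs = x³ + 0·x + 6 mod 19, then count y ∈ F_19 with y² ≡ rhs.
  x = 0: rhs = 6, matching y values: 5, 14 (2 points).
  x = 1: rhs = 7, matching y values: 8, 11 (2 points).
  x = 2: rhs = 14, matching y values: none (0 points).
  x = 3: rhs = 14, matching y values: none (0 points).
  x = 4: rhs = 13, matching y values: none (0 points).
  x = 5: rhs = 17, matching y values: 6, 13 (2 points).
  x = 6: rhs = 13, matching y values: none (0 points).
  x = 7: rhs = 7, matching y values: 8, 11 (2 points).
  x = 8: rhs = 5, matching y values: 9, 10 (2 points).
  x = 9: rhs = 13, matching y values: none (0 points).
  x = 10: rhs = 18, matching y values: none (0 points).
  x = 11: rhs = 7, matching y values: 8, 11 (2 points).
  x = 12: rhs = 5, matching y values: 9, 10 (2 points).
  x = 13: rhs = 18, matching y values: none (0 points).
  x = 14: rhs = 14, matching y values: none (0 points).
  x = 15: rhs = 18, matching y values: none (0 points).
  x = 16: rhs = 17, matching y values: 6, 13 (2 points).
  x = 17: rhs = 17, matching y values: 6, 13 (2 points).
  x = 18: rhs = 5, matching y values: 9, 10 (2 points).
Total affine count: 20.
Full point count |E(F_19)| = 20 + 1 = 21.
Hasse bound: |21 − (19+1)| = |1| = 1 ≤ 2√19 ≈ 8.7178 ✓.


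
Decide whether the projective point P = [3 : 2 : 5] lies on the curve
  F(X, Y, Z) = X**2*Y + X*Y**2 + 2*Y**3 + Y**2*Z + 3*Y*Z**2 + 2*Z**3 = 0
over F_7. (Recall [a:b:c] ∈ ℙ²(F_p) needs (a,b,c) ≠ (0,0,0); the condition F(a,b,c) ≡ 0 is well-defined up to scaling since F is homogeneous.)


F(3,2,5) ≡ 4 (mod 7); P is NOT on the curve.

Evaluate F(3, 2, 5) term-by-term (mod 7).
  X**2*Y ↦ 1·9·2·1 = 18
  X*Y**2 ↦ 1·3·4·1 = 12
  2*Y**3 ↦ 2·1·8·1 = 16
  Y**2*Z ↦ 1·1·4·5 = 20
  3*Y*Z**2 ↦ 3·1·2·25 = 150
  2*Z**3 ↦ 2·1·1·125 = 250
Sum: F(3, 2, 5) = (18) + (12) + (16) + (20) + (150) + (250) = 466.
Reducing mod 7: 466 ≡ 4 (mod 7).
Since F(a, b, c) ≡ 4 ≠ 0 (mod 7), P does NOT lie on the curve.
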